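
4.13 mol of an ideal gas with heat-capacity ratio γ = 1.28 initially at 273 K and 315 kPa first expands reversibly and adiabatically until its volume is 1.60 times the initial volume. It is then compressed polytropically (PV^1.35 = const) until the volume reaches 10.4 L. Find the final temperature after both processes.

V₁ = nRT₁/P₁ = 4.13×8.314×273/315 = 29.8 L.
Step 1 — Adiabatic: TV^(γ−1) = const ⇒ T₂ = 273×(0.625)^0.280 = 239 K; PV^γ = const ⇒ P₂ = 173 kPa.
ΔU = nCvΔT = 4.13×29.7×(239−273) = -4130 J.
Q = 0 for an adiabatic process, so W = −ΔU = 4130 J.
State after step 1: P = 173 kPa, V = 47.6 L, T = 239 K.
Step 2 — Polytropic n=1.35: T₂ = T₁(V₁/V₂)^(n−1) = 239×(4.58)^0.35 = 408 K; P₂ = P₁(V₁/V₂)^n = 1350 kPa.
W = (P₁V₁−P₂V₂)/(n−1) = (173×47.6−1350×10.4)/0.35 = -16500 J.
ΔU = nCvΔT = 4.13×29.7×(408−239) = 20600 J.
Q = ΔU + W = 4130 J.
Net over both steps: W = -12400 J, Q = 4130 J, ΔU = 16500 J.

408 K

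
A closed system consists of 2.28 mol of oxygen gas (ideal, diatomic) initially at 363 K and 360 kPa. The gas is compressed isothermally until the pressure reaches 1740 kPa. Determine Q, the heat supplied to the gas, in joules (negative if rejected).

-10800 J

V₁ = nRT₁/P₁ = 2.28×8.314×363/360 = 19.1 L.
Isothermal: T stays 363 K; PV = const ⇒ V₂ = 3.95 L, P₂ = 1740 kPa.
ΔU = 0 (ideal gas, T constant).
W = nRT ln(V₂/V₁) = 2.28×8.314×363×ln(0.207) = -10800 J.
Q = ΔU + W = -10800 J.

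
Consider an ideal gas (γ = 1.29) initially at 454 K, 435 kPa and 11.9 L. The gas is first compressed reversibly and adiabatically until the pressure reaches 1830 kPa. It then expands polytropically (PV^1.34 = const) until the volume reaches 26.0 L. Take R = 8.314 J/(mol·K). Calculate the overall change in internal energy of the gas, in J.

-4910 J

n = P₁V₁/(RT₁) = 435×11.9/(8.314×454) = 1.37 mol.
Step 1 — Adiabatic: T₂/T₁ = (P₂/P₁)^((γ−1)/γ) ⇒ T₂ = 454×(4.21)^0.225 = 627 K; V₂ = 3.91 L.
ΔU = nCvΔT = 1.37×28.7×(627−454) = 6810 J.
Q = 0 for an adiabatic process, so W = −ΔU = -6810 J.
State after step 1: P = 1830 kPa, V = 3.91 L, T = 627 K.
Step 2 — Polytropic n=1.34: T₂ = T₁(V₁/V₂)^(n−1) = 627×(0.150)^0.34 = 329 K; P₂ = P₁(V₁/V₂)^n = 144 kPa.
W = (P₁V₁−P₂V₂)/(n−1) = (1830×3.91−144×26.0)/0.34 = 9990 J.
ΔU = nCvΔT = 1.37×28.7×(329−627) = -11700 J.
Q = ΔU + W = -1720 J.
Net over both steps: W = 3180 J, Q = -1720 J, ΔU = -4910 J.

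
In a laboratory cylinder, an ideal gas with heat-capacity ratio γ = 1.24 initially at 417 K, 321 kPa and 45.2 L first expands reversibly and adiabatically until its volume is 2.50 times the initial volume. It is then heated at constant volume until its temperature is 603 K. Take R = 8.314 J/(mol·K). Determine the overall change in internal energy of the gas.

27000 J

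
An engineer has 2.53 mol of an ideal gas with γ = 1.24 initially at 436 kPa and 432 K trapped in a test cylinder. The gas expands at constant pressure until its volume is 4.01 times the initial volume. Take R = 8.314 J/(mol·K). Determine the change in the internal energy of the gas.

V₁ = nRT₁/P₁ = 2.53×8.314×432/436 = 20.8 L.
Isobaric: P stays 436 kPa; V/T = const ⇒ T₂ = 1730 K, V₂ = 83.6 L.
For an ideal gas ΔU = nCvΔT with Cv = R/(γ−1) = 34.6 J/(mol·K).
ΔU = 2.53×34.6×(1730−432) = 114000 J.

114000 J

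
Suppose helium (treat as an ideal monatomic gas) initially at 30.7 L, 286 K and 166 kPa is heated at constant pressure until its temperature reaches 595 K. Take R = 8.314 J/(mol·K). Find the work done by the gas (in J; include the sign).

n = P₁V₁/(RT₁) = 166×30.7/(8.314×286) = 2.14 mol.
Isobaric: P stays 166 kPa; V/T = const ⇒ T₂ = 595 K, V₂ = 63.9 L.
W = PΔV = 166×(63.9−30.7) kPa·L = 5510 J.

5510 J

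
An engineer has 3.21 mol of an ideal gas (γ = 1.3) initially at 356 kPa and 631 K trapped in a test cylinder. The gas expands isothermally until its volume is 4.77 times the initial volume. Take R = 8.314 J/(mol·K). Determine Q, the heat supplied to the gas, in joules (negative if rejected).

26300 J

V₁ = nRT₁/P₁ = 3.21×8.314×631/356 = 47.3 L.
Isothermal: T stays 631 K; PV = const ⇒ V₂ = 226 L, P₂ = 74.6 kPa.
ΔU = 0 (ideal gas, T constant).
W = nRT ln(V₂/V₁) = 3.21×8.314×631×ln(4.77) = 26300 J.
Q = ΔU + W = 26300 J.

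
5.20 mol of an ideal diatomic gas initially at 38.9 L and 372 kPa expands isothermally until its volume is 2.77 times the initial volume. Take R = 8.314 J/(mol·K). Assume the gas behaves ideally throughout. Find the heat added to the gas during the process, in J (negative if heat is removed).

14700 J

T₁ = P₁V₁/(nR) = 372×38.9/(5.20×8.314) = 335 K.
Isothermal: T stays 335 K; PV = const ⇒ V₂ = 108 L, P₂ = 134 kPa.
ΔU = 0 (ideal gas, T constant).
W = nRT ln(V₂/V₁) = 5.20×8.314×335×ln(2.77) = 14700 J.
Q = ΔU + W = 14700 J.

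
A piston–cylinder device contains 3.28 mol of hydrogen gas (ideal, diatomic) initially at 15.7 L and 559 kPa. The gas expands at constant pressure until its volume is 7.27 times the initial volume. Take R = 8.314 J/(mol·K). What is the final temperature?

T₁ = P₁V₁/(nR) = 559×15.7/(3.28×8.314) = 322 K.
Isobaric: P stays 559 kPa; V/T = const ⇒ T₂ = 2340 K, V₂ = 114 L.

2340 K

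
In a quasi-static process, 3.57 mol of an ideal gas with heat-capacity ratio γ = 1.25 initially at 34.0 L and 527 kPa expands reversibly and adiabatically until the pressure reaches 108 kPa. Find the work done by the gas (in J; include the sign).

T₁ = P₁V₁/(nR) = 527×34.0/(3.57×8.314) = 604 K.
Adiabatic: T₂/T₁ = (P₂/P₁)^((γ−1)/γ) ⇒ T₂ = 604×(0.205)^0.200 = 440 K; V₂ = 121 L.
ΔU = nCvΔT = 3.57×33.3×(440−604) = -19500 J.
Q = 0 for an adiabatic process, so W = −ΔU = 19500 J.

19500 J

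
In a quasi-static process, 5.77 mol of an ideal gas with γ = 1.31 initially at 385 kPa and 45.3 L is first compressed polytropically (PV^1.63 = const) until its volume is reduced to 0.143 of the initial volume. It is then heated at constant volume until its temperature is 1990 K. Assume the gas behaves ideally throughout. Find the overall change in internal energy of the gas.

T₁ = P₁V₁/(nR) = 385×45.3/(5.77×8.314) = 364 K.
Step 1 — Polytropic n=1.63: T₂ = T₁(V₁/V₂)^(n−1) = 364×(6.99)^0.63 = 1240 K; P₂ = P₁(V₁/V₂)^n = 9170 kPa.
W = (P₁V₁−P₂V₂)/(n−1) = (385×45.3−9170×6.48)/0.63 = -66600 J.
ΔU = nCvΔT = 5.77×26.8×(1240−364) = 135000 J.
Q = ΔU + W = 68700 J.
State after step 1: P = 9170 kPa, V = 6.48 L, T = 1240 K.
Step 2 — Isochoric: V stays 6.48 L; P/T = const ⇒ T₂ = 1990 K, P₂ = 14700 kPa.
W = 0 (no volume change).
ΔU = nCvΔT = 5.77×26.8×(1990−1240) = 116000 J.
Q = ΔU = 116000 J.
Net over both steps: W = -66600 J, Q = 185000 J, ΔU = 252000 J.

252000 J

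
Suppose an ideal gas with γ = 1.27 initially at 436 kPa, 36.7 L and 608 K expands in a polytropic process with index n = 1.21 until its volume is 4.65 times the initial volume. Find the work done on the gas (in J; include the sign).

n = P₁V₁/(RT₁) = 436×36.7/(8.314×608) = 3.17 mol.
Polytropic n=1.21: T₂ = T₁(V₁/V₂)^(n−1) = 608×(0.215)^0.21 = 440 K; P₂ = P₁(V₁/V₂)^n = 67.9 kPa.
W = (P₁V₁−P₂V₂)/(n−1) = (436×36.7−67.9×171)/0.21 = 21000 J.
Work done on the gas = −W_by = -21000 J.

-21000 J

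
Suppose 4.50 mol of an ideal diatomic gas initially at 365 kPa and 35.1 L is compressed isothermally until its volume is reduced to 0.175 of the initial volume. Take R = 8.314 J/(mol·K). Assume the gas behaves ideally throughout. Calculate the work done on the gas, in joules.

T₁ = P₁V₁/(nR) = 365×35.1/(4.50×8.314) = 342 K.
Isothermal: T stays 342 K; PV = const ⇒ V₂ = 6.14 L, P₂ = 2090 kPa.
W = nRT ln(V₂/V₁) = 4.50×8.314×342×ln(0.175) = -22300 J.
Work done on the gas = −W_by = 22300 J.

22300 J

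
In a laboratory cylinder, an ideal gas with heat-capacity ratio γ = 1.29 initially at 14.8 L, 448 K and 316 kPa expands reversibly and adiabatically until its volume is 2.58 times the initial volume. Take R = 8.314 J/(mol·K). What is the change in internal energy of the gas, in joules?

n = P₁V₁/(RT₁) = 316×14.8/(8.314×448) = 1.26 mol.
Adiabatic: TV^(γ−1) = const ⇒ T₂ = 448×(0.388)^0.290 = 340 K; PV^γ = const ⇒ P₂ = 93.0 kPa.
For an ideal gas ΔU = nCvΔT with Cv = R/(γ−1) = 28.7 J/(mol·K).
ΔU = 1.26×28.7×(340−448) = -3880 J.

-3880 J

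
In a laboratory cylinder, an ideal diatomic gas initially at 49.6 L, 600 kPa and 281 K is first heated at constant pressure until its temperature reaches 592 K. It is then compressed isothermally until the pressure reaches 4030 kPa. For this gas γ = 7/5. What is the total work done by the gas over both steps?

n = P₁V₁/(RT₁) = 600×49.6/(8.314×281) = 12.7 mol.
Step 1 — Isobaric: P stays 600 kPa; V/T = const ⇒ T₂ = 592 K, V₂ = 104 L.
W = PΔV = 600×(104−49.6) kPa·L = 32900 J.
ΔU = nCvΔT = 12.7×20.8×(592−281) = 82300 J.
Q = ΔU + W = nCpΔT = 115000 J.
State after step 1: P = 600 kPa, V = 104 L, T = 592 K.
Step 2 — Isothermal: T stays 592 K; PV = const ⇒ V₂ = 15.6 L, P₂ = 4030 kPa.
ΔU = 0 (ideal gas, T constant).
W = nRT ln(V₂/V₁) = 12.7×8.314×592×ln(0.149) = -119000 J.
Q = ΔU + W = -119000 J.
Net over both steps: W = -86500 J, Q = -4130 J, ΔU = 82300 J.

-86500 J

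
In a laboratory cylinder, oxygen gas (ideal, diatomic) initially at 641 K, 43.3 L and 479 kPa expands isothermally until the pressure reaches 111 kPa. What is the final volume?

187 L

Isothermal: T stays 641 K; PV = const ⇒ V₂ = 187 L, P₂ = 111 kPa.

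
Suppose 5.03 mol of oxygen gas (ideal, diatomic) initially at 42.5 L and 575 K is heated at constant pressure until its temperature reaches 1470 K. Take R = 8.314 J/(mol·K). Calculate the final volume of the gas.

109 L

P₁ = nRT₁/V₁ = 5.03×8.314×575/42.5 = 566 kPa.
Isobaric: P stays 566 kPa; V/T = const ⇒ T₂ = 1470 K, V₂ = 109 L.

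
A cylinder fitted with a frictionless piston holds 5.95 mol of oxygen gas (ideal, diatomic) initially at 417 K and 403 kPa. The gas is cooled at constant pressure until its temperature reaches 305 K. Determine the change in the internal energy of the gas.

-13900 J

V₁ = nRT₁/P₁ = 5.95×8.314×417/403 = 51.2 L.
Isobaric: P stays 403 kPa; V/T = const ⇒ T₂ = 305 K, V₂ = 37.4 L.
For an ideal gas ΔU = nCvΔT with Cv = (5/2)R = 20.8 J/(mol·K).
ΔU = 5.95×20.8×(305−417) = -13900 J.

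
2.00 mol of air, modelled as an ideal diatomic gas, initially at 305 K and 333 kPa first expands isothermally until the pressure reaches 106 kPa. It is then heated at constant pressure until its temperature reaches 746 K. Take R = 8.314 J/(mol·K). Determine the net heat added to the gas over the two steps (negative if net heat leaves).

V₁ = nRT₁/P₁ = 2.00×8.314×305/333 = 15.2 L.
Step 1 — Isothermal: T stays 305 K; PV = const ⇒ V₂ = 47.8 L, P₂ = 106 kPa.
ΔU = 0 (ideal gas, T constant).
W = nRT ln(V₂/V₁) = 2.00×8.314×305×ln(3.14) = 5810 J.
Q = ΔU + W = 5810 J.
State after step 1: P = 106 kPa, V = 47.8 L, T = 305 K.
Step 2 — Isobaric: P stays 106 kPa; V/T = const ⇒ T₂ = 746 K, V₂ = 117 L.
W = PΔV = 106×(117−47.8) kPa·L = 7330 J.
ΔU = nCvΔT = 2.00×20.8×(746−305) = 18300 J.
Q = ΔU + W = nCpΔT = 25700 J.
Net over both steps: W = 13100 J, Q = 31500 J, ΔU = 18300 J.

31500 J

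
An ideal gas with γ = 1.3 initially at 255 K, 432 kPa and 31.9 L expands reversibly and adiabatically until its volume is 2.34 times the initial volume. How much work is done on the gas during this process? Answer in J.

-10300 J

n = P₁V₁/(RT₁) = 432×31.9/(8.314×255) = 6.50 mol.
Adiabatic: TV^(γ−1) = const ⇒ T₂ = 255×(0.427)^0.300 = 198 K; PV^γ = const ⇒ P₂ = 143 kPa.
ΔU = nCvΔT = 6.50×27.7×(198−255) = -10300 J.
Q = 0 for an adiabatic process, so W = −ΔU = 10300 J.
Work done on the gas = −W_by = -10300 J.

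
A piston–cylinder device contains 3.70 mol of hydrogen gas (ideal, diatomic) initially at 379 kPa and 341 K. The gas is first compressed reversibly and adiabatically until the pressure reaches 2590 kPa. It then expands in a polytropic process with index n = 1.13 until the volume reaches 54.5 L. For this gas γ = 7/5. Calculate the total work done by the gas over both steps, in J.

V₁ = nRT₁/P₁ = 3.70×8.314×341/379 = 27.7 L.
Step 1 — Adiabatic: T₂/T₁ = (P₂/P₁)^((γ−1)/γ) ⇒ T₂ = 341×(6.83)^0.286 = 591 K; V₂ = 7.01 L.
ΔU = nCvΔT = 3.70×20.8×(591−341) = 19200 J.
Q = 0 for an adiabatic process, so W = −ΔU = -19200 J.
State after step 1: P = 2590 kPa, V = 7.01 L, T = 591 K.
Step 2 — Polytropic n=1.13: T₂ = T₁(V₁/V₂)^(n−1) = 591×(0.129)^0.13 = 452 K; P₂ = P₁(V₁/V₂)^n = 255 kPa.
W = (P₁V₁−P₂V₂)/(n−1) = (2590×7.01−255×54.5)/0.13 = 32700 J.
ΔU = nCvΔT = 3.70×20.8×(452−591) = -10600 J.
Q = ΔU + W = 22100 J.
Net over both steps: W = 13500 J, Q = 22100 J, ΔU = 8560 J.

13500 J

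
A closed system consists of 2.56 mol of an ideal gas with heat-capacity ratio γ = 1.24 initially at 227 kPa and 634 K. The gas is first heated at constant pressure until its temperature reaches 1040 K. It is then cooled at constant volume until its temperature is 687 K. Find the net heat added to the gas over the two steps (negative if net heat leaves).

13300 J

V₁ = nRT₁/P₁ = 2.56×8.314×634/227 = 59.4 L.
Step 1 — Isobaric: P stays 227 kPa; V/T = const ⇒ T₂ = 1040 K, V₂ = 97.5 L.
W = PΔV = 227×(97.5−59.4) kPa·L = 8640 J.
ΔU = nCvΔT = 2.56×34.6×(1040−634) = 36000 J.
Q = ΔU + W = nCpΔT = 44600 J.
State after step 1: P = 227 kPa, V = 97.5 L, T = 1040 K.
Step 2 — Isochoric: V stays 97.5 L; P/T = const ⇒ T₂ = 687 K, P₂ = 150 kPa.
W = 0 (no volume change).
ΔU = nCvΔT = 2.56×34.6×(687−1040) = -31300 J.
Q = ΔU = -31300 J.
Net over both steps: W = 8640 J, Q = 13300 J, ΔU = 4700 J.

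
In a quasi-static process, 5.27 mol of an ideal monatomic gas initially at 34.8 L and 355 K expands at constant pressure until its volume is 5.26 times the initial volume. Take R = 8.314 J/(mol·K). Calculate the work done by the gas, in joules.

66300 J

P₁ = nRT₁/V₁ = 5.27×8.314×355/34.8 = 447 kPa.
Isobaric: P stays 447 kPa; V/T = const ⇒ T₂ = 1870 K, V₂ = 183 L.
W = PΔV = 447×(183−34.8) kPa·L = 66300 J.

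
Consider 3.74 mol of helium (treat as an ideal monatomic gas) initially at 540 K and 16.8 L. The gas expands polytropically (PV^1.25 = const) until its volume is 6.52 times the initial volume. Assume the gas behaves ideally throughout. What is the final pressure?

P₁ = nRT₁/V₁ = 3.74×8.314×540/16.8 = 999 kPa.
Polytropic n=1.25: T₂ = T₁(V₁/V₂)^(n−1) = 540×(0.153)^0.25 = 338 K; P₂ = P₁(V₁/V₂)^n = 95.9 kPa.

95.9 kPa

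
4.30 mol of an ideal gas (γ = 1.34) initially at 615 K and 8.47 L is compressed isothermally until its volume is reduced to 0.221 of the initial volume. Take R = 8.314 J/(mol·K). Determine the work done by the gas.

-33200 J

P₁ = nRT₁/V₁ = 4.30×8.314×615/8.47 = 2600 kPa.
Isothermal: T stays 615 K; PV = const ⇒ V₂ = 1.87 L, P₂ = 11700 kPa.
W = nRT ln(V₂/V₁) = 4.30×8.314×615×ln(0.221) = -33200 J.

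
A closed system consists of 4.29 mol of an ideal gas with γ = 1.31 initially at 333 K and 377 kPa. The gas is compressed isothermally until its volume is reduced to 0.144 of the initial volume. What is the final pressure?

2620 kPa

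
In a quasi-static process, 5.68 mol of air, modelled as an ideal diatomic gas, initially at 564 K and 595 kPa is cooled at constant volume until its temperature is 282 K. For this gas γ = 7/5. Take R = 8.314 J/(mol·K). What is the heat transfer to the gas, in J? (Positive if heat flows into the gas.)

-33300 J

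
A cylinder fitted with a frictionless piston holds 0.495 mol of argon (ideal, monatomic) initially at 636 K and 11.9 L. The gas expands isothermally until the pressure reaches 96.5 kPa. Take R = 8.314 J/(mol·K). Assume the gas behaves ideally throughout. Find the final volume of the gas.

27.1 L

P₁ = nRT₁/V₁ = 0.495×8.314×636/11.9 = 220 kPa.
Isothermal: T stays 636 K; PV = const ⇒ V₂ = 27.1 L, P₂ = 96.5 kPa.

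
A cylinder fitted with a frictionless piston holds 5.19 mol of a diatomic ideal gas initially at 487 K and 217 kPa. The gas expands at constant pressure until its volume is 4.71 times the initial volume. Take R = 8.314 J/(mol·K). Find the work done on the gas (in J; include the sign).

-78000 J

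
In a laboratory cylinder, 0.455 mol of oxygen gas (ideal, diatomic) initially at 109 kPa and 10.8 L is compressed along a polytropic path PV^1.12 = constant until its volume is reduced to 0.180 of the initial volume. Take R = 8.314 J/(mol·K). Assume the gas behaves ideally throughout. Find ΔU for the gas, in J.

672 J

T₁ = P₁V₁/(nR) = 109×10.8/(0.455×8.314) = 311 K.
Polytropic n=1.12: T₂ = T₁(V₁/V₂)^(n−1) = 311×(5.56)^0.12 = 382 K; P₂ = P₁(V₁/V₂)^n = 744 kPa.
For an ideal gas ΔU = nCvΔT with Cv = (5/2)R = 20.8 J/(mol·K).
ΔU = 0.455×20.8×(382−311) = 672 J.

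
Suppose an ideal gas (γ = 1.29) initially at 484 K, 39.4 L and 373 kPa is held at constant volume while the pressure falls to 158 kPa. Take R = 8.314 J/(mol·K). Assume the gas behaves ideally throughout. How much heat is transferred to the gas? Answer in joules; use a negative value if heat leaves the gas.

-29200 J

n = P₁V₁/(RT₁) = 373×39.4/(8.314×484) = 3.65 mol.
Isochoric: V stays 39.4 L; P/T = const ⇒ T₂ = 205 K, P₂ = 158 kPa.
W = 0 (no volume change).
ΔU = nCvΔT = 3.65×28.7×(205−484) = -29200 J.
Q = ΔU = -29200 J.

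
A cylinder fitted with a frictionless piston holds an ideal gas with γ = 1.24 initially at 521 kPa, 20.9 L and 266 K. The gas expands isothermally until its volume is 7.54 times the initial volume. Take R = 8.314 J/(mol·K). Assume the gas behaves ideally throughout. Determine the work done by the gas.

n = P₁V₁/(RT₁) = 521×20.9/(8.314×266) = 4.92 mol.
Isothermal: T stays 266 K; PV = const ⇒ V₂ = 158 L, P₂ = 69.1 kPa.
W = nRT ln(V₂/V₁) = 4.92×8.314×266×ln(7.54) = 22000 J.

22000 J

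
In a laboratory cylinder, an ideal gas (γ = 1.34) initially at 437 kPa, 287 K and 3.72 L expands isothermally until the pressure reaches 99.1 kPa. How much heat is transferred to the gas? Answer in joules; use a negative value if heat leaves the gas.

2410 J

n = P₁V₁/(RT₁) = 437×3.72/(8.314×287) = 0.681 mol.
Isothermal: T stays 287 K; PV = const ⇒ V₂ = 16.4 L, P₂ = 99.1 kPa.
ΔU = 0 (ideal gas, T constant).
W = nRT ln(V₂/V₁) = 0.681×8.314×287×ln(4.41) = 2410 J.
Q = ΔU + W = 2410 J.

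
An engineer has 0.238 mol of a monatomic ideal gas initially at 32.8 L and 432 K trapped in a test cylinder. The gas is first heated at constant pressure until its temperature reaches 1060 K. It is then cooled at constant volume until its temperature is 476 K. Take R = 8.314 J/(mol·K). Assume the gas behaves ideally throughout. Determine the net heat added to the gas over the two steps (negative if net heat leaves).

P₁ = nRT₁/V₁ = 0.238×8.314×432/32.8 = 26.1 kPa.
Step 1 — Isobaric: P stays 26.1 kPa; V/T = const ⇒ T₂ = 1060 K, V₂ = 80.5 L.
W = PΔV = 26.1×(80.5−32.8) kPa·L = 1240 J.
ΔU = nCvΔT = 0.238×12.5×(1060−432) = 1860 J.
Q = ΔU + W = nCpΔT = 3110 J.
State after step 1: P = 26.1 kPa, V = 80.5 L, T = 1060 K.
Step 2 — Isochoric: V stays 80.5 L; P/T = const ⇒ T₂ = 476 K, P₂ = 11.7 kPa.
W = 0 (no volume change).
ΔU = nCvΔT = 0.238×12.5×(476−1060) = -1730 J.
Q = ΔU = -1730 J.
Net over both steps: W = 1240 J, Q = 1370 J, ΔU = 131 J.

1370 J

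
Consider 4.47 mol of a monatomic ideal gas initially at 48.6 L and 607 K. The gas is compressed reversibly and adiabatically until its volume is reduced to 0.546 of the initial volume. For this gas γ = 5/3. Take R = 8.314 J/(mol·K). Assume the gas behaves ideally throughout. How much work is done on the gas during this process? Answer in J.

P₁ = nRT₁/V₁ = 4.47×8.314×607/48.6 = 464 kPa.
Adiabatic: TV^(γ−1) = const ⇒ T₂ = 607×(1.83)^0.667 = 909 K; PV^γ = const ⇒ P₂ = 1270 kPa.
ΔU = nCvΔT = 4.47×12.5×(909−607) = 16800 J.
Q = 0 for an adiabatic process, so W = −ΔU = -16800 J.
Work done on the gas = −W_by = 16800 J.

16800 J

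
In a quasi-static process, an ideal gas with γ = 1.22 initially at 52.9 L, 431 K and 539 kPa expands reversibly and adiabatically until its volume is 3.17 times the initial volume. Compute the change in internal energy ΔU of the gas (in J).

n = P₁V₁/(RT₁) = 539×52.9/(8.314×431) = 7.96 mol.
Adiabatic: TV^(γ−1) = const ⇒ T₂ = 431×(0.315)^0.220 = 334 K; PV^γ = const ⇒ P₂ = 132 kPa.
For an ideal gas ΔU = nCvΔT with Cv = R/(γ−1) = 37.8 J/(mol·K).
ΔU = 7.96×37.8×(334−431) = -29100 J.

-29100 J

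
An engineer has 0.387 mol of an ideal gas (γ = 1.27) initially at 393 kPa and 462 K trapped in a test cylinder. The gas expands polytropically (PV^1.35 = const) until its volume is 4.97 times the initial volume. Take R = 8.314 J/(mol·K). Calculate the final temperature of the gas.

V₁ = nRT₁/P₁ = 0.387×8.314×462/393 = 3.78 L.
Polytropic n=1.35: T₂ = T₁(V₁/V₂)^(n−1) = 462×(0.201)^0.35 = 264 K; P₂ = P₁(V₁/V₂)^n = 45.1 kPa.

264 K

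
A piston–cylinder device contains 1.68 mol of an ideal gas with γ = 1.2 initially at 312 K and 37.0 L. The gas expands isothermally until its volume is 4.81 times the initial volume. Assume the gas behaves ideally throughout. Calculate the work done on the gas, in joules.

P₁ = nRT₁/V₁ = 1.68×8.314×312/37.0 = 118 kPa.
Isothermal: T stays 312 K; PV = const ⇒ V₂ = 178 L, P₂ = 24.5 kPa.
W = nRT ln(V₂/V₁) = 1.68×8.314×312×ln(4.81) = 6840 J.
Work done on the gas = −W_by = -6840 J.

-6840 J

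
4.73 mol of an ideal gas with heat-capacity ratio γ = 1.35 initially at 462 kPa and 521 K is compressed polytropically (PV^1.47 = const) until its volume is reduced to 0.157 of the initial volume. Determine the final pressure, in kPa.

7030 kPa

V₁ = nRT₁/P₁ = 4.73×8.314×521/462 = 44.3 L.
Polytropic n=1.47: T₂ = T₁(V₁/V₂)^(n−1) = 521×(6.37)^0.47 = 1240 K; P₂ = P₁(V₁/V₂)^n = 7030 kPa.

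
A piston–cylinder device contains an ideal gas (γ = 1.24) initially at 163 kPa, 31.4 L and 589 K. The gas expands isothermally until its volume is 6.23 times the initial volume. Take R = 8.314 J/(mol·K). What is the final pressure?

26.2 kPa

Isothermal: T stays 589 K; PV = const ⇒ V₂ = 196 L, P₂ = 26.2 kPa.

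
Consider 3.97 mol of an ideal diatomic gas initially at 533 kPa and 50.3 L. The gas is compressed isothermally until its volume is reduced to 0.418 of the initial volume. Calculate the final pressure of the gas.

1280 kPa

T₁ = P₁V₁/(nR) = 533×50.3/(3.97×8.314) = 812 K.
Isothermal: T stays 812 K; PV = const ⇒ V₂ = 21.0 L, P₂ = 1280 kPa.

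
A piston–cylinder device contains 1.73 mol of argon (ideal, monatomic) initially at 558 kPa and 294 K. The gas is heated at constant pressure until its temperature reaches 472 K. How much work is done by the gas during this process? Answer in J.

V₁ = nRT₁/P₁ = 1.73×8.314×294/558 = 7.58 L.
Isobaric: P stays 558 kPa; V/T = const ⇒ T₂ = 472 K, V₂ = 12.2 L.
W = PΔV = 558×(12.2−7.58) kPa·L = 2560 J.

2560 J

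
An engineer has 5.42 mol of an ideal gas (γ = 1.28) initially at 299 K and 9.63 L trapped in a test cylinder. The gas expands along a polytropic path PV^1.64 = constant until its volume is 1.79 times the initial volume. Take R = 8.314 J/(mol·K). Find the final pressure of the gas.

P₁ = nRT₁/V₁ = 5.42×8.314×299/9.63 = 1400 kPa.
Polytropic n=1.64: T₂ = T₁(V₁/V₂)^(n−1) = 299×(0.559)^0.64 = 206 K; P₂ = P₁(V₁/V₂)^n = 538 kPa.

538 kPa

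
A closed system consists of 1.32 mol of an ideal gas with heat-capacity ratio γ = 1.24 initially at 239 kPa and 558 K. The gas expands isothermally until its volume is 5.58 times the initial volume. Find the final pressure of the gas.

42.8 kPa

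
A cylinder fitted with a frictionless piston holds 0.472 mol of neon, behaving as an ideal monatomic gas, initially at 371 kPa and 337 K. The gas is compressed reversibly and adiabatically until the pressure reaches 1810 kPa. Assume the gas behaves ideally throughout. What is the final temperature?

635 K

V₁ = nRT₁/P₁ = 0.472×8.314×337/371 = 3.56 L.
Adiabatic: T₂/T₁ = (P₂/P₁)^((γ−1)/γ) ⇒ T₂ = 337×(4.88)^0.400 = 635 K; V₂ = 1.38 L.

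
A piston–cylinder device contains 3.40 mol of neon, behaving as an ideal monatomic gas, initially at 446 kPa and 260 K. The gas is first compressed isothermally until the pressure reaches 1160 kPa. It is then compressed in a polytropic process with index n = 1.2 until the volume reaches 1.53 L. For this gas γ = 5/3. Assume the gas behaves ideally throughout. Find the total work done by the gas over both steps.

-19100 J

V₁ = nRT₁/P₁ = 3.40×8.314×260/446 = 16.5 L.
Step 1 — Isothermal: T stays 260 K; PV = const ⇒ V₂ = 6.34 L, P₂ = 1160 kPa.
ΔU = 0 (ideal gas, T constant).
W = nRT ln(V₂/V₁) = 3.40×8.314×260×ln(0.384) = -7030 J.
Q = ΔU + W = -7030 J.
State after step 1: P = 1160 kPa, V = 6.34 L, T = 260 K.
Step 2 — Polytropic n=1.2: T₂ = T₁(V₁/V₂)^(n−1) = 260×(4.14)^0.20 = 345 K; P₂ = P₁(V₁/V₂)^n = 6380 kPa.
W = (P₁V₁−P₂V₂)/(n−1) = (1160×6.34−6380×1.53)/0.20 = -12100 J.
ΔU = nCvΔT = 3.40×12.5×(345−260) = 3620 J.
Q = ΔU + W = -8450 J.
Net over both steps: W = -19100 J, Q = -15500 J, ΔU = 3620 J.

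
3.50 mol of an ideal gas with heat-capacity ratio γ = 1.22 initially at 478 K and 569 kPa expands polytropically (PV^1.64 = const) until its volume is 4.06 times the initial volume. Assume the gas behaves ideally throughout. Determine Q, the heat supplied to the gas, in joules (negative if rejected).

-24600 J

V₁ = nRT₁/P₁ = 3.50×8.314×478/569 = 24.4 L.
Polytropic n=1.64: T₂ = T₁(V₁/V₂)^(n−1) = 478×(0.246)^0.64 = 195 K; P₂ = P₁(V₁/V₂)^n = 57.2 kPa.
W = (P₁V₁−P₂V₂)/(n−1) = (569×24.4−57.2×99.2)/0.64 = 12900 J.
ΔU = nCvΔT = 3.50×37.8×(195−478) = -37400 J.
Q = ΔU + W = -24600 J.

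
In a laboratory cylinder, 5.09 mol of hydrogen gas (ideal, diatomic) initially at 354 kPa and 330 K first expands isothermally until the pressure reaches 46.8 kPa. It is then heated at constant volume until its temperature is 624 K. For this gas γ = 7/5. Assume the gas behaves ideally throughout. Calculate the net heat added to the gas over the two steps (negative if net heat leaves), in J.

59400 J

V₁ = nRT₁/P₁ = 5.09×8.314×330/354 = 39.4 L.
Step 1 — Isothermal: T stays 330 K; PV = const ⇒ V₂ = 298 L, P₂ = 46.8 kPa.
ΔU = 0 (ideal gas, T constant).
W = nRT ln(V₂/V₁) = 5.09×8.314×330×ln(7.56) = 28300 J.
Q = ΔU + W = 28300 J.
State after step 1: P = 46.8 kPa, V = 298 L, T = 330 K.
Step 2 — Isochoric: V stays 298 L; P/T = const ⇒ T₂ = 624 K, P₂ = 88.5 kPa.
W = 0 (no volume change).
ΔU = nCvΔT = 5.09×20.8×(624−330) = 31100 J.
Q = ΔU = 31100 J.
Net over both steps: W = 28300 J, Q = 59400 J, ΔU = 31100 J.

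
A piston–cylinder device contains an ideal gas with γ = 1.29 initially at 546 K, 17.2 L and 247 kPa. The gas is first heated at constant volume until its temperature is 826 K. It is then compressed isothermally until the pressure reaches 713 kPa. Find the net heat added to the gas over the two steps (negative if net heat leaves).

3360 J

n = P₁V₁/(RT₁) = 247×17.2/(8.314×546) = 0.936 mol.
Step 1 — Isochoric: V stays 17.2 L; P/T = const ⇒ T₂ = 826 K, P₂ = 374 kPa.
W = 0 (no volume change).
ΔU = nCvΔT = 0.936×28.7×(826−546) = 7510 J.
Q = ΔU = 7510 J.
State after step 1: P = 374 kPa, V = 17.2 L, T = 826 K.
Step 2 — Isothermal: T stays 826 K; PV = const ⇒ V₂ = 9.01 L, P₂ = 713 kPa.
ΔU = 0 (ideal gas, T constant).
W = nRT ln(V₂/V₁) = 0.936×8.314×826×ln(0.524) = -4150 J.
Q = ΔU + W = -4150 J.
Net over both steps: W = -4150 J, Q = 3360 J, ΔU = 7510 J.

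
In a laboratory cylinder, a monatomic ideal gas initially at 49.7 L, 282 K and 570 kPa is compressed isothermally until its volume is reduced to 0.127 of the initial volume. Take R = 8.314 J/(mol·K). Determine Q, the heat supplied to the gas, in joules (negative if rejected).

n = P₁V₁/(RT₁) = 570×49.7/(8.314×282) = 12.1 mol.
Isothermal: T stays 282 K; PV = const ⇒ V₂ = 6.31 L, P₂ = 4490 kPa.
ΔU = 0 (ideal gas, T constant).
W = nRT ln(V₂/V₁) = 12.1×8.314×282×ln(0.127) = -58500 J.
Q = ΔU + W = -58500 J.

-58500 J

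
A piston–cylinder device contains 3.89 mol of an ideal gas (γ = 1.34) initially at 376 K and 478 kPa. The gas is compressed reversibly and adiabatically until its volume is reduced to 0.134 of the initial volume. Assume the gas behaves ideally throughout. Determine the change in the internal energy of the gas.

35100 J

V₁ = nRT₁/P₁ = 3.89×8.314×376/478 = 25.4 L.
Adiabatic: TV^(γ−1) = const ⇒ T₂ = 376×(7.46)^0.340 = 745 K; PV^γ = const ⇒ P₂ = 7060 kPa.
For an ideal gas ΔU = nCvΔT with Cv = R/(γ−1) = 24.5 J/(mol·K).
ΔU = 3.89×24.5×(745−376) = 35100 J.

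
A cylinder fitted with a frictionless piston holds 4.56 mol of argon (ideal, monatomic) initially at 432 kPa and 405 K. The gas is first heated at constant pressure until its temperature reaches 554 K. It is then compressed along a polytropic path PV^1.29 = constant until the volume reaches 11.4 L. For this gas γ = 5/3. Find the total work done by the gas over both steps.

-32200 J

V₁ = nRT₁/P₁ = 4.56×8.314×405/432 = 35.5 L.
Step 1 — Isobaric: P stays 432 kPa; V/T = const ⇒ T₂ = 554 K, V₂ = 48.6 L.
W = PΔV = 432×(48.6−35.5) kPa·L = 5650 J.
ΔU = nCvΔT = 4.56×12.5×(554−405) = 8470 J.
Q = ΔU + W = nCpΔT = 14100 J.
State after step 1: P = 432 kPa, V = 48.6 L, T = 554 K.
Step 2 — Polytropic n=1.29: T₂ = T₁(V₁/V₂)^(n−1) = 554×(4.26)^0.29 = 844 K; P₂ = P₁(V₁/V₂)^n = 2810 kPa.
W = (P₁V₁−P₂V₂)/(n−1) = (432×48.6−2810×11.4)/0.29 = -37900 J.
ΔU = nCvΔT = 4.56×12.5×(844−554) = 16500 J.
Q = ΔU + W = -21400 J.
Net over both steps: W = -32200 J, Q = -7270 J, ΔU = 24900 J.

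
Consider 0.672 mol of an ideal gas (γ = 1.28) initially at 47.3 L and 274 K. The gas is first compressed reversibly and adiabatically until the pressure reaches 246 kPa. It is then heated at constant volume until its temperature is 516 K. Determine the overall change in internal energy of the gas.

4830 J

P₁ = nRT₁/V₁ = 0.672×8.314×274/47.3 = 32.4 kPa.
Step 1 — Adiabatic: T₂/T₁ = (P₂/P₁)^((γ−1)/γ) ⇒ T₂ = 274×(7.60)^0.219 = 427 K; V₂ = 9.70 L.
ΔU = nCvΔT = 0.672×29.7×(427−274) = 3050 J.
Q = 0 for an adiabatic process, so W = −ΔU = -3050 J.
State after step 1: P = 246 kPa, V = 9.70 L, T = 427 K.
Step 2 — Isochoric: V stays 9.70 L; P/T = const ⇒ T₂ = 516 K, P₂ = 297 kPa.
W = 0 (no volume change).
ΔU = nCvΔT = 0.672×29.7×(516−427) = 1780 J.
Q = ΔU = 1780 J.
Net over both steps: W = -3050 J, Q = 1780 J, ΔU = 4830 J.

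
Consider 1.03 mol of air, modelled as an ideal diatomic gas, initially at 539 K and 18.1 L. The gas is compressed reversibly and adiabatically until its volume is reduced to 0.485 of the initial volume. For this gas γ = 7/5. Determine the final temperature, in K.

P₁ = nRT₁/V₁ = 1.03×8.314×539/18.1 = 255 kPa.
Adiabatic: TV^(γ−1) = const ⇒ T₂ = 539×(2.06)^0.400 = 720 K; PV^γ = const ⇒ P₂ = 702 kPa.

720 K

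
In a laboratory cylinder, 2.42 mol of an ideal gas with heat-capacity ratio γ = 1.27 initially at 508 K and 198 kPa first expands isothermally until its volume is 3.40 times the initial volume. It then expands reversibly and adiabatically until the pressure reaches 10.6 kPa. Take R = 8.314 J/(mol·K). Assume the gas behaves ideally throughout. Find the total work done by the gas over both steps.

24000 J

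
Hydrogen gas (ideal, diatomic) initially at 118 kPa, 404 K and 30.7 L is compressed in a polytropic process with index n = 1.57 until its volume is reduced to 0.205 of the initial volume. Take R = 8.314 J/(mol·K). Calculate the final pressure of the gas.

1420 kPa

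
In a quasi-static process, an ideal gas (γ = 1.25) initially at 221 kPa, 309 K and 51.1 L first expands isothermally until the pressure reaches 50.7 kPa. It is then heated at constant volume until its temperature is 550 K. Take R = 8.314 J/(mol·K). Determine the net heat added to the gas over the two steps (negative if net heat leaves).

n = P₁V₁/(RT₁) = 221×51.1/(8.314×309) = 4.40 mol.
Step 1 — Isothermal: T stays 309 K; PV = const ⇒ V₂ = 223 L, P₂ = 50.7 kPa.
ΔU = 0 (ideal gas, T constant).
W = nRT ln(V₂/V₁) = 4.40×8.314×309×ln(4.36) = 16600 J.
Q = ΔU + W = 16600 J.
State after step 1: P = 50.7 kPa, V = 223 L, T = 309 K.
Step 2 — Isochoric: V stays 223 L; P/T = const ⇒ T₂ = 550 K, P₂ = 90.2 kPa.
W = 0 (no volume change).
ΔU = nCvΔT = 4.40×33.3×(550−309) = 35200 J.
Q = ΔU = 35200 J.
Net over both steps: W = 16600 J, Q = 51900 J, ΔU = 35200 J.

51900 J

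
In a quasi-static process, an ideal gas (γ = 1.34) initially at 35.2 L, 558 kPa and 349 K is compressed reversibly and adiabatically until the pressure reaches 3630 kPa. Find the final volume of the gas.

8.70 L

Adiabatic: T₂/T₁ = (P₂/P₁)^((γ−1)/γ) ⇒ T₂ = 349×(6.51)^0.254 = 561 K; V₂ = 8.70 L.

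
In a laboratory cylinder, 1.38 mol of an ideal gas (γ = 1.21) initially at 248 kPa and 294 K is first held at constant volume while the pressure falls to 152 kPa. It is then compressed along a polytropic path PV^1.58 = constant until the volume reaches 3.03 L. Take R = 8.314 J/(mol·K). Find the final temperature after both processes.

431 K

V₁ = nRT₁/P₁ = 1.38×8.314×294/248 = 13.6 L.
Step 1 — Isochoric: V stays 13.6 L; P/T = const ⇒ T₂ = 180 K, P₂ = 152 kPa.
W = 0 (no volume change).
ΔU = nCvΔT = 1.38×39.6×(180−294) = -6220 J.
Q = ΔU = -6220 J.
State after step 1: P = 152 kPa, V = 13.6 L, T = 180 K.
Step 2 — Polytropic n=1.58: T₂ = T₁(V₁/V₂)^(n−1) = 180×(4.49)^0.58 = 431 K; P₂ = P₁(V₁/V₂)^n = 1630 kPa.
W = (P₁V₁−P₂V₂)/(n−1) = (152×13.6−1630×3.03)/0.58 = -4950 J.
ΔU = nCvΔT = 1.38×39.6×(431−180) = 13700 J.
Q = ΔU + W = 8720 J.
Net over both steps: W = -4950 J, Q = 2510 J, ΔU = 7460 J.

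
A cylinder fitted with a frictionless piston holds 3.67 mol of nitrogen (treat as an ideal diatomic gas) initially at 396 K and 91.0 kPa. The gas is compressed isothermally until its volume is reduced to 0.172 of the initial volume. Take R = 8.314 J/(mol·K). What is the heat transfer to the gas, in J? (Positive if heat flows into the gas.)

V₁ = nRT₁/P₁ = 3.67×8.314×396/91.0 = 133 L.
Isothermal: T stays 396 K; PV = const ⇒ V₂ = 22.8 L, P₂ = 529 kPa.
ΔU = 0 (ideal gas, T constant).
W = nRT ln(V₂/V₁) = 3.67×8.314×396×ln(0.172) = -21300 J.
Q = ΔU + W = -21300 J.

-21300 J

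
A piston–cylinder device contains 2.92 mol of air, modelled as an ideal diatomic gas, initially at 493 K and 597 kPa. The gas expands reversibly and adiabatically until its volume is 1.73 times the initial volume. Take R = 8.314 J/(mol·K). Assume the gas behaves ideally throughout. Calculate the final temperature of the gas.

396 K

V₁ = nRT₁/P₁ = 2.92×8.314×493/597 = 20.0 L.
Adiabatic: TV^(γ−1) = const ⇒ T₂ = 493×(0.578)^0.400 = 396 K; PV^γ = const ⇒ P₂ = 277 kPa.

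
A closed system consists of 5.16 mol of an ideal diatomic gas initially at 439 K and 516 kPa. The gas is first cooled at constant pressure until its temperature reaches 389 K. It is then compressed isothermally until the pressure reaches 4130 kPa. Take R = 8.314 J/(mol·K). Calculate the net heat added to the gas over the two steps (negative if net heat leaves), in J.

-42200 J

V₁ = nRT₁/P₁ = 5.16×8.314×439/516 = 36.5 L.
Step 1 — Isobaric: P stays 516 kPa; V/T = const ⇒ T₂ = 389 K, V₂ = 32.3 L.
W = PΔV = 516×(32.3−36.5) kPa·L = -2150 J.
ΔU = nCvΔT = 5.16×20.8×(389−439) = -5360 J.
Q = ΔU + W = nCpΔT = -7510 J.
State after step 1: P = 516 kPa, V = 32.3 L, T = 389 K.
Step 2 — Isothermal: T stays 389 K; PV = const ⇒ V₂ = 4.04 L, P₂ = 4130 kPa.
ΔU = 0 (ideal gas, T constant).
W = nRT ln(V₂/V₁) = 5.16×8.314×389×ln(0.125) = -34700 J.
Q = ΔU + W = -34700 J.
Net over both steps: W = -36900 J, Q = -42200 J, ΔU = -5360 J.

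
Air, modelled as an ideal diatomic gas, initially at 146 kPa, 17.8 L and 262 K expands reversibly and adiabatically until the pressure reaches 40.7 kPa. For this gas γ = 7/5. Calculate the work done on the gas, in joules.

-1990 J

n = P₁V₁/(RT₁) = 146×17.8/(8.314×262) = 1.19 mol.
Adiabatic: T₂/T₁ = (P₂/P₁)^((γ−1)/γ) ⇒ T₂ = 262×(0.279)^0.286 = 182 K; V₂ = 44.3 L.
ΔU = nCvΔT = 1.19×20.8×(182−262) = -1990 J.
Q = 0 for an adiabatic process, so W = −ΔU = 1990 J.
Work done on the gas = −W_by = -1990 J.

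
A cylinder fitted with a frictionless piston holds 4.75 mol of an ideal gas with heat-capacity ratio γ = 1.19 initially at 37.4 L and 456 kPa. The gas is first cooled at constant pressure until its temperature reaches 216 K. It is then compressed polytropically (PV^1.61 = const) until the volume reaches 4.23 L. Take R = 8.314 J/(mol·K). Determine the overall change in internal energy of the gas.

T₁ = P₁V₁/(nR) = 456×37.4/(4.75×8.314) = 432 K.
Step 1 — Isobaric: P stays 456 kPa; V/T = const ⇒ T₂ = 216 K, V₂ = 18.7 L.
W = PΔV = 456×(18.7−37.4) kPa·L = -8520 J.
ΔU = nCvΔT = 4.75×43.8×(216−432) = -44900 J.
Q = ΔU + W = nCpΔT = -53400 J.
State after step 1: P = 456 kPa, V = 18.7 L, T = 216 K.
Step 2 — Polytropic n=1.61: T₂ = T₁(V₁/V₂)^(n−1) = 216×(4.42)^0.61 = 535 K; P₂ = P₁(V₁/V₂)^n = 4990 kPa.
W = (P₁V₁−P₂V₂)/(n−1) = (456×18.7−4990×4.23)/0.61 = -20600 J.
ΔU = nCvΔT = 4.75×43.8×(535−216) = 66300 J.
Q = ΔU + W = 45600 J.
Net over both steps: W = -29200 J, Q = -7750 J, ΔU = 21400 J.

21400 J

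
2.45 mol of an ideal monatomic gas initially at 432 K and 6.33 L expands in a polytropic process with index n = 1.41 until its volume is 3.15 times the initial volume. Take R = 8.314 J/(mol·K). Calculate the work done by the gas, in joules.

P₁ = nRT₁/V₁ = 2.45×8.314×432/6.33 = 1390 kPa.
Polytropic n=1.41: T₂ = T₁(V₁/V₂)^(n−1) = 432×(0.317)^0.41 = 270 K; P₂ = P₁(V₁/V₂)^n = 276 kPa.
W = (P₁V₁−P₂V₂)/(n−1) = (1390×6.33−276×19.9)/0.41 = 8050 J.

8050 J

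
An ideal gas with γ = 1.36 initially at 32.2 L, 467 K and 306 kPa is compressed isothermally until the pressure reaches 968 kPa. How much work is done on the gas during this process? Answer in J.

n = P₁V₁/(RT₁) = 306×32.2/(8.314×467) = 2.54 mol.
Isothermal: T stays 467 K; PV = const ⇒ V₂ = 10.2 L, P₂ = 968 kPa.
W = nRT ln(V₂/V₁) = 2.54×8.314×467×ln(0.316) = -11300 J.
Work done on the gas = −W_by = 11300 J.

11300 J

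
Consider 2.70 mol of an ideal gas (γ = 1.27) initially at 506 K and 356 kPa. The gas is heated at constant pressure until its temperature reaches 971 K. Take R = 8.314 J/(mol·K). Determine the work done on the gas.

V₁ = nRT₁/P₁ = 2.70×8.314×506/356 = 31.9 L.
Isobaric: P stays 356 kPa; V/T = const ⇒ T₂ = 971 K, V₂ = 61.2 L.
W = PΔV = 356×(61.2−31.9) kPa·L = 10400 J.
Work done on the gas = −W_by = -10400 J.

-10400 J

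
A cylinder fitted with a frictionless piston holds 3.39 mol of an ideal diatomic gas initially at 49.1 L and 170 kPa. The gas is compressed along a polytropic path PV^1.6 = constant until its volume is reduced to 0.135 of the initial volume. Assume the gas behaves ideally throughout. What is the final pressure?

4190 kPa

T₁ = P₁V₁/(nR) = 170×49.1/(3.39×8.314) = 296 K.
Polytropic n=1.6: T₂ = T₁(V₁/V₂)^(n−1) = 296×(7.41)^0.60 = 985 K; P₂ = P₁(V₁/V₂)^n = 4190 kPa.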